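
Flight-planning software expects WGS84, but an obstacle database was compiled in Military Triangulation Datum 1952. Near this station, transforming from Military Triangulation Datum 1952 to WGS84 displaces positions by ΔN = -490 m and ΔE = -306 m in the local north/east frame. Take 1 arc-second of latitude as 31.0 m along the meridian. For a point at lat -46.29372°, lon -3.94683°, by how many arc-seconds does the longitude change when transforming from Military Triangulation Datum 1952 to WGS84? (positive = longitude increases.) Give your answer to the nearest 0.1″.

At latitude -46.29372°, cos φ = 0.690962.
1″ of longitude at this latitude = 31.00 × cos φ = 21.4198 m, so Δλ = -306.0 / 21.4198 = -14.286″.

Δλ = -14.3″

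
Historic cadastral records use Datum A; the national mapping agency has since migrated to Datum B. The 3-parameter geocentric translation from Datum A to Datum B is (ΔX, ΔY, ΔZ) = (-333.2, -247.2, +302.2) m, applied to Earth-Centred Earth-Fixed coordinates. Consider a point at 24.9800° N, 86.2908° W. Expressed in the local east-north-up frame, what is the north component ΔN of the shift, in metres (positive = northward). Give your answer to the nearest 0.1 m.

ΔN = 178.9 m

At φ = 24.9800°, λ = -86.2908°: sin φ = 0.422302, cos φ = 0.906455, sin λ = -0.997905, cos λ = 0.064693.
ΔN = −sin φ cos λ·ΔX − sin φ sin λ·ΔY + cos φ·ΔZ = −(0.422302)(0.064693)(-333.2) − (0.422302)(-0.997905)(-247.2) + (0.906455)(302.2) = 178.86 m.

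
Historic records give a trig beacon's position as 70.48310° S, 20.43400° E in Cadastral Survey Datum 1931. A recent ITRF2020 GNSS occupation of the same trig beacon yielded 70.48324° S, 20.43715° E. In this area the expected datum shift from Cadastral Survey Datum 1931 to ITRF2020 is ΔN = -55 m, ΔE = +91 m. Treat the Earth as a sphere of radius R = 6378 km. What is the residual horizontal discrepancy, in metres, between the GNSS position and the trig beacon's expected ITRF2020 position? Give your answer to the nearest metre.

Observed coordinate differences: Δφ = -0.00014°, Δλ = +0.00315°.
Converting to metres (1° lat = 111317 m, cos φ = 0.334085): observed ΔN = -15.6 m, observed ΔE = 117.1 m.
Subtracting the expected shift leaves a residual of -15.6 − (-55) = 39.4 m north and 117.1 − (91) = 26.1 m east.
Residual distance = √(39.4² + 26.1²) = 47.3 m.

47 m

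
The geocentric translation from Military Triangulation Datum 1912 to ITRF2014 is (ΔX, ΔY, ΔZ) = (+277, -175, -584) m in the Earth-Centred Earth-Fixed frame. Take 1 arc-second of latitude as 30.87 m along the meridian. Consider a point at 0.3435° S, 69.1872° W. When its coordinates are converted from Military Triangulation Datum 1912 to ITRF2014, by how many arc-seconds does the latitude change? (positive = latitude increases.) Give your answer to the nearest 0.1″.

Δφ = -18.9″

sin φ = -0.005995, cos φ = 0.999982, sin λ = -0.934746, cos λ = 0.355316.
North component: ΔN = −sin φ cos λ·ΔX − sin φ sin λ·ΔY + cos φ·ΔZ = −(-0.005995)(0.355316)(277) − (-0.005995)(-0.934746)(-175) + (0.999982)(-584) = -582.42 m.
1° of latitude spans 3600 × 30.87 = 111132 m, so Δφ = -582.42 / 111132 × 3600 = -18.867″.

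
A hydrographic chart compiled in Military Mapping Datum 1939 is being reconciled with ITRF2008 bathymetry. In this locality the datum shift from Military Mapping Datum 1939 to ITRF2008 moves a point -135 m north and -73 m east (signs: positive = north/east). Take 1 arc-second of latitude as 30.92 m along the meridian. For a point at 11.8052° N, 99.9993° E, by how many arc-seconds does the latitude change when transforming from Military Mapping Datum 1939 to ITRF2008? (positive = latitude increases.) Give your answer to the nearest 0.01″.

Δφ = -4.37″

1″ of latitude = 30.92 m, so Δφ = -135.0 / 30.92 = -4.366″.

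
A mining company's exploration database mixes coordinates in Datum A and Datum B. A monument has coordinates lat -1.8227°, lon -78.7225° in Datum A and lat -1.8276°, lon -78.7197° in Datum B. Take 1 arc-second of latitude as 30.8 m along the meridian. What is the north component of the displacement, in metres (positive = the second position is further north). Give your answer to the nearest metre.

ΔN = -543 m

Δφ = -1.8276° − -1.8227° = -0.0049°; Δλ = -78.7197° − -78.7225° = +0.0028°.
1° of latitude = 3600 × 30.80 = 110880 m.
ΔN = Δφ × 110880 = -543.3 m; ΔE = Δλ × 110880 × cos(-1.8227°) = +0.0028 × 110880 × 0.999494 = 310.3 m.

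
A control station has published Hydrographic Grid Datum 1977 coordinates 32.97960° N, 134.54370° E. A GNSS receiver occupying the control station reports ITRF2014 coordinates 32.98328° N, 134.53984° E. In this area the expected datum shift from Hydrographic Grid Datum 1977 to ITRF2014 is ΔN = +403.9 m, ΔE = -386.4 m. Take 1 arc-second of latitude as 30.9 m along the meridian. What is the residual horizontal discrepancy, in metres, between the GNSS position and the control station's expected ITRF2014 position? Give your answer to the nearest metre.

Observed coordinate differences: Δφ = +0.00368°, Δλ = -0.00386°.
Converting to metres (1° lat = 111240 m, cos φ = 0.838864): observed ΔN = 409.4 m, observed ΔE = -360.2 m.
Subtracting the expected shift leaves a residual of 409.4 − (403.9) = 5.5 m north and -360.2 − (-386.4) = 26.2 m east.
Residual distance = √(5.5² + 26.2²) = 26.8 m.

27 m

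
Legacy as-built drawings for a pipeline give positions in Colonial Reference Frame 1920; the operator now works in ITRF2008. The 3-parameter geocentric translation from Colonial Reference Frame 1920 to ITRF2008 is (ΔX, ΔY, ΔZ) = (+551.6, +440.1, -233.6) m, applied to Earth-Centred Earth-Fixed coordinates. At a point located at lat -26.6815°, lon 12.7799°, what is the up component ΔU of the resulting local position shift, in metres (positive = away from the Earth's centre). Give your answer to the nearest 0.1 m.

ΔU = 672.5 m

The local up (radial) axis is (cos φ cos λ, cos φ sin λ, sin φ), giving ΔU = 480.654 + 86.986 + 104.894 = 672.53 m.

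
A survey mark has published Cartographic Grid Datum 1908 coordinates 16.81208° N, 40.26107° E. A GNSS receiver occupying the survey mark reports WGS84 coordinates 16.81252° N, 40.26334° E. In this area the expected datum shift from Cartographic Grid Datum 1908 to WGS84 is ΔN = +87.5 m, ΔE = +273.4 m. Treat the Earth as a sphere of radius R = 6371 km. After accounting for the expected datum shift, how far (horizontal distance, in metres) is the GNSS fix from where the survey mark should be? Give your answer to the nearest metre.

Observed coordinate differences: Δφ = +0.00044°, Δλ = +0.00227°.
Converting to metres (1° lat = 111195 m, cos φ = 0.957259): observed ΔN = 48.9 m, observed ΔE = 241.6 m.
Subtracting the expected shift leaves a residual of 48.9 − (87.5) = -38.6 m north and 241.6 − (273.4) = -31.8 m east.
Residual distance = √((-38.6)² + (-31.8)²) = 50.0 m.

50 m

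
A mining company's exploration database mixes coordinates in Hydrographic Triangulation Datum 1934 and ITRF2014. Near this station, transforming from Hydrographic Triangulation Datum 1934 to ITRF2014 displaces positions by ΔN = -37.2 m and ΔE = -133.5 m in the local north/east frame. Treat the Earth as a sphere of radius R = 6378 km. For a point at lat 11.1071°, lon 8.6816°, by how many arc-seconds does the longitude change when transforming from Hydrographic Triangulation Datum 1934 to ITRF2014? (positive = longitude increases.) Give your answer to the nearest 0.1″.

Δλ = -4.4″

At latitude 11.1071°, cos φ = 0.981269.
One radian of longitude at latitude φ spans R cos φ, so Δλ = ΔE / (R cos φ) = -133.5 / (6378000 × 0.981269) = -2.1331e-05 rad = -4.400″.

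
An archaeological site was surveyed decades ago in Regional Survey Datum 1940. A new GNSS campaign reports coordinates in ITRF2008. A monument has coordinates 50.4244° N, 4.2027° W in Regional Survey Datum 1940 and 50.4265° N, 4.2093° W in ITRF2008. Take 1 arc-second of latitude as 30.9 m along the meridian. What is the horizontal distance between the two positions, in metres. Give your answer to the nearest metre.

523 m

Δφ = 50.4265° − 50.4244° = +0.0021°; Δλ = -4.2093° − -4.2027° = -0.0066°.
1° of latitude = 3600 × 30.90 = 111240 m.
ΔN = Δφ × 111240 = 233.6 m; ΔE = Δλ × 111240 × cos(50.4244°) = -0.0066 × 111240 × 0.637096 = -467.7 m.
Distance = √(ΔE² + ΔN²) = √((-467.7)² + 233.6²) = 522.8 m.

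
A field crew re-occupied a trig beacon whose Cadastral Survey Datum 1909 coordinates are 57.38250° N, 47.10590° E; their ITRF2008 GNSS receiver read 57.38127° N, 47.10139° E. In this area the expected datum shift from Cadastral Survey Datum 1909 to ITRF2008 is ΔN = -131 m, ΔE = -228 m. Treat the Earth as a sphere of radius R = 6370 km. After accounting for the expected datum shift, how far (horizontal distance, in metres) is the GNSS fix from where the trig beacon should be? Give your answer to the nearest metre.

Observed coordinate differences: Δφ = -0.00123°, Δλ = -0.00451°.
Converting to metres (1° lat = 111177 m, cos φ = 0.539028): observed ΔN = -136.7 m, observed ΔE = -270.3 m.
Subtracting the expected shift leaves a residual of -136.7 − (-131) = -5.7 m north and -270.3 − (-228) = -42.3 m east.
Residual distance = √((-5.7)² + (-42.3)²) = 42.7 m.

43 m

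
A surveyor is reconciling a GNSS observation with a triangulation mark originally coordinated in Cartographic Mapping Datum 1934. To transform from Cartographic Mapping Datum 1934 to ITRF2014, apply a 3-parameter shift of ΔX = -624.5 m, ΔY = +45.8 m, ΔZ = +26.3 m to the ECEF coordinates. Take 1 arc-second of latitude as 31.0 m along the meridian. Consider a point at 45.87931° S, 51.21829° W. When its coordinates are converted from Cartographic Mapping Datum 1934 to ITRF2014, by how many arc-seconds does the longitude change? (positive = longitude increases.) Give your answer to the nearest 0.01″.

sin φ = -0.717875, cos φ = 0.696172, sin λ = -0.779538, cos λ = 0.626355.
East component: ΔE = −sin λ·ΔX + cos λ·ΔY = −(-0.779538)(-624.5) + (0.626355)(45.8) = -458.13 m.
1° of latitude spans 3600 × 31.00 = 111600 m; at latitude φ, 1° of longitude spans that × cos φ = 77692.8 m, so Δλ = -458.13 / 77692.8 × 3600 = -21.228″.

Δλ = -21.23″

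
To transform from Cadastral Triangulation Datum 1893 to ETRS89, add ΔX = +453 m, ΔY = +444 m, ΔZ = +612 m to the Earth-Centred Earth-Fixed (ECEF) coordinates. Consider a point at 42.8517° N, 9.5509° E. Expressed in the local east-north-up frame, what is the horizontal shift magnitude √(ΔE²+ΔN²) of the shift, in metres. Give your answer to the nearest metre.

375 m

The local east axis at (φ, λ) is (−sin λ, cos λ, 0), so ΔE = −sin(9.5509°)·453 + cos(9.5509°)·444 = 362.68 m.
The local north axis is (−sin φ cos λ, −sin φ sin λ, cos φ), giving ΔN = -303.816 − 50.103 + 448.667 = 94.75 m.
Horizontal magnitude = √(ΔE² + ΔN²) = √(362.68² + 94.75²) = 374.85 m.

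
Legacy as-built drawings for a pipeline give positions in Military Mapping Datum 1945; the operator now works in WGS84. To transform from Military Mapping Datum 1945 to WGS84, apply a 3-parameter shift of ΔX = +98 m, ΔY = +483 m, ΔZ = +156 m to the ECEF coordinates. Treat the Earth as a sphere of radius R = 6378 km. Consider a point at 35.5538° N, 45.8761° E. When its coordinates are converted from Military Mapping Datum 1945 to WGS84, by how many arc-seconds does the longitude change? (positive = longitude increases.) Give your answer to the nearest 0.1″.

sin φ = 0.581467, cos φ = 0.813570, sin λ = 0.717836, cos λ = 0.696212.
East component: ΔE = −sin λ·ΔX + cos λ·ΔY = −(0.717836)(98) + (0.696212)(483) = 265.92 m.
1° of latitude spans πR/180 = 111317 m; at latitude φ, 1° of longitude spans that × cos φ = 90564.2 m, so Δλ = 265.92 / 90564.2 × 3600 = 10.571″.

Δλ = 10.6″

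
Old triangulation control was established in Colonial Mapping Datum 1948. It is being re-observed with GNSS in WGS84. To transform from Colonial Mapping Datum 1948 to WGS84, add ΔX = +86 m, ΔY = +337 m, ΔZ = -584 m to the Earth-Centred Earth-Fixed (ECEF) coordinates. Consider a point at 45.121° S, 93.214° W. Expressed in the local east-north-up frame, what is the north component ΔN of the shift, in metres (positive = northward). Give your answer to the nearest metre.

The local north axis is (−sin φ cos λ, −sin φ sin λ, cos φ), giving ΔN = -3.417 − 238.422 − 412.077 = -653.92 m.

ΔN = -654 m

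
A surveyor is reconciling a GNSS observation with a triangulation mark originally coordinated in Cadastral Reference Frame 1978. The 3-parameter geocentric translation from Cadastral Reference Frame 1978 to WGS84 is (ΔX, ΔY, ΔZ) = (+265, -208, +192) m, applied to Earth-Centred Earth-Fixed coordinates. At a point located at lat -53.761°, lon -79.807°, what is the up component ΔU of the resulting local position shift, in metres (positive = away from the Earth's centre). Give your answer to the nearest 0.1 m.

At φ = -53.761°, λ = -79.807°: sin φ = -0.806558, cos φ = 0.591155, sin λ = -0.984217, cos λ = 0.176964.
ΔU = cos φ cos λ·ΔX + cos φ sin λ·ΔY + sin φ·ΔZ = (0.591155)(0.176964)(265) + (0.591155)(-0.984217)(-208) + (-0.806558)(192) = -6.12 m.

ΔU = -6.1 m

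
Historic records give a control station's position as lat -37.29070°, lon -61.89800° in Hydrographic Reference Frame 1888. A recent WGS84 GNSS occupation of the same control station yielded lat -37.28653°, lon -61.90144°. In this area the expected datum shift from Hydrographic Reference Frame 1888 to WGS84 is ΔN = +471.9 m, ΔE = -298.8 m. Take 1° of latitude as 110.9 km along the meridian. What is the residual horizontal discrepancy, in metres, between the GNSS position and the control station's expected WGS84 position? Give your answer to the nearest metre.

11 m

Observed coordinate differences: Δφ = +0.00417°, Δλ = -0.00344°.
Converting to metres (1° lat = 110900 m, cos φ = 0.795572): observed ΔN = 462.5 m, observed ΔE = -303.5 m.
Subtracting the expected shift leaves a residual of 462.5 − (471.9) = -9.4 m north and -303.5 − (-298.8) = -4.7 m east.
Residual distance = √((-9.4)² + (-4.7)²) = 10.6 m.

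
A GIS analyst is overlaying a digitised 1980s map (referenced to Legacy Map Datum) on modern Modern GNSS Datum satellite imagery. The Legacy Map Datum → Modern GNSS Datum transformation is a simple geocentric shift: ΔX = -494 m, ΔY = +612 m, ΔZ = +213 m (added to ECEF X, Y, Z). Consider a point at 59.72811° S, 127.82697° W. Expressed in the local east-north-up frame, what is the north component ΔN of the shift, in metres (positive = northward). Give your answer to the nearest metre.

The local north axis is (−sin φ cos λ, −sin φ sin λ, cos φ), giving ΔN = 261.649 − 417.484 + 107.374 = -48.46 m.

ΔN = -48 m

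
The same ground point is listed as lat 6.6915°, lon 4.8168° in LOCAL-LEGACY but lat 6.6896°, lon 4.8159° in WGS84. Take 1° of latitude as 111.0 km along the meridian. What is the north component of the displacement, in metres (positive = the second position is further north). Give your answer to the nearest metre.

ΔN = -211 m

Δφ = 6.6896° − 6.6915° = -0.0019°; Δλ = 4.8159° − 4.8168° = -0.0009°.
ΔN = Δφ × 111000 = -210.9 m; ΔE = Δλ × 111000 × cos(6.6915°) = -0.0009 × 111000 × 0.993188 = -99.2 m.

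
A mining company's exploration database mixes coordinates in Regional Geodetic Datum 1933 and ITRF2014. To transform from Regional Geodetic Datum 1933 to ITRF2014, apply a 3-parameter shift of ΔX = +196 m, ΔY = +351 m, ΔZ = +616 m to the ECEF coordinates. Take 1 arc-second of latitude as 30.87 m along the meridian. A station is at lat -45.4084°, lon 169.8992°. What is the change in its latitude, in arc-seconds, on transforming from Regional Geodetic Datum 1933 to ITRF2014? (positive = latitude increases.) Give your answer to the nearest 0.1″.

Δφ = 11.0″

sin φ = -0.712129, cos φ = 0.702049, sin λ = 0.175380, cos λ = -0.984501.
North component: ΔN = −sin φ cos λ·ΔX − sin φ sin λ·ΔY + cos φ·ΔZ = −(-0.712129)(-0.984501)(196) − (-0.712129)(0.175380)(351) + (0.702049)(616) = 338.89 m.
1° of latitude spans 3600 × 30.87 = 111132 m, so Δφ = 338.89 / 111132 × 3600 = 10.978″.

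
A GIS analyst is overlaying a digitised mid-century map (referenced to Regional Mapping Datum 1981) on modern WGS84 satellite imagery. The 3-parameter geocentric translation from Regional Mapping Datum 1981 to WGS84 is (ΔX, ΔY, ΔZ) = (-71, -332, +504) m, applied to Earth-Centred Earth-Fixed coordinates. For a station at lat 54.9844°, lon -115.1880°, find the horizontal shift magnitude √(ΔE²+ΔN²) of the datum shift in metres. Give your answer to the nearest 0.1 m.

At φ = 54.9844°, λ = -115.1880°: sin φ = 0.818996, cos φ = 0.573799, sin λ = -0.904916, cos λ = -0.425590.
ΔE = −sin λ·ΔX + cos λ·ΔY = −(-0.904916)·(-71) + (-0.425590)·(-332) = 77.05 m.
ΔN = −sin φ cos λ·ΔX − sin φ sin λ·ΔY + cos φ·ΔZ = −(0.818996)(-0.425590)(-71) − (0.818996)(-0.904916)(-332) + (0.573799)(504) = 18.39 m.
Horizontal magnitude = √(ΔE² + ΔN²) = √(77.05² + 18.39²) = 79.21 m.

79.2 m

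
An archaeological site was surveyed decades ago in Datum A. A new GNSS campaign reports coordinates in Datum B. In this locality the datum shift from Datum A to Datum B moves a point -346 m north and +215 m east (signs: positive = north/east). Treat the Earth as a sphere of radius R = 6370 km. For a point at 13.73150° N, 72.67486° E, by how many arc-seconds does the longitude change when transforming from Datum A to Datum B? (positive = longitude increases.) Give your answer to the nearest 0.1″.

Δλ = 7.2″

At latitude 13.73150°, cos φ = 0.971419.
One radian of longitude at latitude φ spans R cos φ, so Δλ = ΔE / (R cos φ) = 215.0 / (6370000 × 0.971419) = 3.4745e-05 rad = 7.167″.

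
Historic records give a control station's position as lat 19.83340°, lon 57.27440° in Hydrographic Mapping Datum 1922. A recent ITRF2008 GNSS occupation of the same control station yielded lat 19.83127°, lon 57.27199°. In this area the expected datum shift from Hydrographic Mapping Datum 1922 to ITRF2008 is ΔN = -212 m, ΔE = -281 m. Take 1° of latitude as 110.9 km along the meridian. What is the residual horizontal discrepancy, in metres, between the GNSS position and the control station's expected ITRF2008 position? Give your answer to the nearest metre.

Observed coordinate differences: Δφ = -0.00213°, Δλ = -0.00241°.
Converting to metres (1° lat = 110900 m, cos φ = 0.940683): observed ΔN = -236.2 m, observed ΔE = -251.4 m.
Subtracting the expected shift leaves a residual of -236.2 − (-212) = -24.2 m north and -251.4 − (-281) = 29.6 m east.
Residual distance = √((-24.2)² + 29.6²) = 38.2 m.

38 m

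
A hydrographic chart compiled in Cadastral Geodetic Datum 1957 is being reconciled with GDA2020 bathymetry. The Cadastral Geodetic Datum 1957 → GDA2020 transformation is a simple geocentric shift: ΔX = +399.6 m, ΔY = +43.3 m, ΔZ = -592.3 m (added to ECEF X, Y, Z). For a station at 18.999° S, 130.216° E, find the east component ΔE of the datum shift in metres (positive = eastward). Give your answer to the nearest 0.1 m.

The local east axis at (φ, λ) is (−sin λ, cos λ, 0), so ΔE = −sin(130.216°)·399.6 + cos(130.216°)·43.3 = -333.10 m.

ΔE = -333.1 m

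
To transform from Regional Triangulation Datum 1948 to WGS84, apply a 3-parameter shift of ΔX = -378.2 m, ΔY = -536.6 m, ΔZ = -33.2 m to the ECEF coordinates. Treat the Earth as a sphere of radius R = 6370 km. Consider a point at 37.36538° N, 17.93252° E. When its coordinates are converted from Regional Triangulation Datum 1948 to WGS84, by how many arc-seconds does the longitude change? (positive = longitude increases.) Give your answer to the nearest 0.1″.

Δλ = -16.1″

sin φ = 0.606896, cos φ = 0.794781, sin λ = 0.307897, cos λ = 0.951420.
East component: ΔE = −sin λ·ΔX + cos λ·ΔY = −(0.307897)(-378.2) + (0.951420)(-536.6) = -394.09 m.
1° of latitude spans πR/180 = 111177 m; at latitude φ, 1° of longitude spans that × cos φ = 88361.8 m, so Δλ = -394.09 / 88361.8 × 3600 = -16.056″.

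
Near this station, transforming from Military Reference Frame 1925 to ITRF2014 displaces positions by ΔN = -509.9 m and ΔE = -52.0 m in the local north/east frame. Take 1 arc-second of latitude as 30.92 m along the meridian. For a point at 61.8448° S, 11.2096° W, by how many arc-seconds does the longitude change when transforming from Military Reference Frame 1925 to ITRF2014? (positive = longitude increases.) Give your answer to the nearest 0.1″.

At latitude -61.8448°, cos φ = 0.471862.
1″ of longitude at this latitude = 30.92 × cos φ = 14.5900 m, so Δλ = -52.0 / 14.5900 = -3.564″.

Δλ = -3.6″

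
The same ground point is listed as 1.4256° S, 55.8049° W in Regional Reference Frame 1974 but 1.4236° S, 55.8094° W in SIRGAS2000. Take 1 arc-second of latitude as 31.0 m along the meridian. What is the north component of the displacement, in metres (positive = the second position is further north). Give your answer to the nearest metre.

ΔN = 223 m

Δφ = -1.4236° − -1.4256° = +0.0020°; Δλ = -55.8094° − -55.8049° = -0.0045°.
1° of latitude = 3600 × 31.00 = 111600 m.
ΔN = Δφ × 111600 = 223.2 m; ΔE = Δλ × 111600 × cos(-1.4256°) = -0.0045 × 111600 × 0.999690 = -502.0 m.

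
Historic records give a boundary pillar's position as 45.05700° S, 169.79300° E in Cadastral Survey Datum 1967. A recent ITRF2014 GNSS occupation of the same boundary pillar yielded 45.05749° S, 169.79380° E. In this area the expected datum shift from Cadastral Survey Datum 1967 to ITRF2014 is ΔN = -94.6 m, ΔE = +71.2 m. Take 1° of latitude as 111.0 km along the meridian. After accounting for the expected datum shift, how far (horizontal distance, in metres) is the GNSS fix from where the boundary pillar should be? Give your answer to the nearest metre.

Observed coordinate differences: Δφ = -0.00049°, Δλ = +0.00080°.
Converting to metres (1° lat = 111000 m, cos φ = 0.706403): observed ΔN = -54.4 m, observed ΔE = 62.7 m.
Subtracting the expected shift leaves a residual of -54.4 − (-94.6) = 40.2 m north and 62.7 − (71.2) = -8.5 m east.
Residual distance = √(40.2² + (-8.5)²) = 41.1 m.

41 m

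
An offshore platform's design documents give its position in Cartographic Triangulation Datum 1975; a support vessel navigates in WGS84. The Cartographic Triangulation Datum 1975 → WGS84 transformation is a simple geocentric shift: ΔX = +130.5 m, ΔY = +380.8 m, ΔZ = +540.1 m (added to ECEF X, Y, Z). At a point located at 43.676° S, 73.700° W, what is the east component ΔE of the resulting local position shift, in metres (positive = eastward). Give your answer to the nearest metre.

The local east axis at (φ, λ) is (−sin λ, cos λ, 0), so ΔE = −sin(-73.700°)·130.5 + cos(-73.700°)·380.8 = 232.13 m.

ΔE = 232 m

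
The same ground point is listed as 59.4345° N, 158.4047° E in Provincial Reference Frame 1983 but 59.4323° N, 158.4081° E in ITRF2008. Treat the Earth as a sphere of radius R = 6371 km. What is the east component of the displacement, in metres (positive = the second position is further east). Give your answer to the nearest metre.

ΔE = 192 m

Δφ = 59.4323° − 59.4345° = -0.0022°; Δλ = 158.4081° − 158.4047° = +0.0034°.
1° along a meridian = πR/180 = 111195 m.
ΔN = Δφ × 111195 = -244.6 m; ΔE = Δλ × 111195 × cos(59.4345°) = +0.0034 × 111195 × 0.508523 = 192.3 m.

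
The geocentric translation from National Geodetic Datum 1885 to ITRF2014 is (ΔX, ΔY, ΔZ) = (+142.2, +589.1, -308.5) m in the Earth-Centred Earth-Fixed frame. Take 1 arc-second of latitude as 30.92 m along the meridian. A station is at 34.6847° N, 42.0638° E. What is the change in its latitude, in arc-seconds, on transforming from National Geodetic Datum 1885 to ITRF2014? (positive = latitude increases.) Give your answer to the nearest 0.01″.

Δφ = -17.41″

sin φ = 0.569060, cos φ = 0.822296, sin λ = 0.669958, cos λ = 0.742399.
North component: ΔN = −sin φ cos λ·ΔX − sin φ sin λ·ΔY + cos φ·ΔZ = −(0.569060)(0.742399)(142.2) − (0.569060)(0.669958)(589.1) + (0.822296)(-308.5) = -538.35 m.
1° of latitude spans 3600 × 30.92 = 111312 m, so Δφ = -538.35 / 111312 × 3600 = -17.411″.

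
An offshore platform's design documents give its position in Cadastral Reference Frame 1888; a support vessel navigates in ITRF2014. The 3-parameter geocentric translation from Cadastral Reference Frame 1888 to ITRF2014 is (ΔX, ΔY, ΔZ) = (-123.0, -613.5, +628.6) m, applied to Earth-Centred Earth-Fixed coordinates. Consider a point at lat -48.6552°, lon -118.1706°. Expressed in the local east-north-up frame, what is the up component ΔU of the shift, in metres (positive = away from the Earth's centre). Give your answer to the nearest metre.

ΔU = -76 m

The local up (radial) axis is (cos φ cos λ, cos φ sin λ, sin φ), giving ΔU = 38.359 + 357.265 − 471.920 = -76.30 m.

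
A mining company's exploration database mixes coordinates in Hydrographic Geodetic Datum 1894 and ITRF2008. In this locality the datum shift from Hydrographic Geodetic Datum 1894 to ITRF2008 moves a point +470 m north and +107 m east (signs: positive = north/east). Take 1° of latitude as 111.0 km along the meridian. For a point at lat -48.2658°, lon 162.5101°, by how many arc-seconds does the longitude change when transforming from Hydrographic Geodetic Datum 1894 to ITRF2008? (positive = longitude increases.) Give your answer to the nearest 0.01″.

Δλ = 5.21″

At latitude -48.2658°, cos φ = 0.665676.
1° of longitude at this latitude = 111.0 × cos φ = 73.89 km, so Δλ = 107.0 / 73890.0 = 0.0014481° = 5.213″.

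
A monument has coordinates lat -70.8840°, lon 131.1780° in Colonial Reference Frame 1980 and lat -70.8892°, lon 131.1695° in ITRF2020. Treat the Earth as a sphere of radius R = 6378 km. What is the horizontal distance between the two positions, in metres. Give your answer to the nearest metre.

Δφ = -70.8892° − -70.8840° = -0.0052°; Δλ = 131.1695° − 131.1780° = -0.0085°.
1° along a meridian = πR/180 = 111317 m.
ΔN = Δφ × 111317 = -578.8 m; ΔE = Δλ × 111317 × cos(-70.8840°) = -0.0085 × 111317 × 0.327482 = -309.9 m.
Distance = √(ΔE² + ΔN²) = √((-309.9)² + (-578.8)²) = 656.6 m.

657 m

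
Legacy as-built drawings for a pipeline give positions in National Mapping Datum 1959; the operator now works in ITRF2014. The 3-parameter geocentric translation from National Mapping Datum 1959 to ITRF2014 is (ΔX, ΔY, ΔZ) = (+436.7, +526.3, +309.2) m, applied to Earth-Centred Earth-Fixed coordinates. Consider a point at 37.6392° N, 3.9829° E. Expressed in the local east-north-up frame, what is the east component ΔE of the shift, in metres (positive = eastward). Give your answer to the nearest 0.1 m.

ΔE = 494.7 m

The local east axis at (φ, λ) is (−sin λ, cos λ, 0), so ΔE = −sin(3.9829°)·436.7 + cos(3.9829°)·526.3 = 494.70 m.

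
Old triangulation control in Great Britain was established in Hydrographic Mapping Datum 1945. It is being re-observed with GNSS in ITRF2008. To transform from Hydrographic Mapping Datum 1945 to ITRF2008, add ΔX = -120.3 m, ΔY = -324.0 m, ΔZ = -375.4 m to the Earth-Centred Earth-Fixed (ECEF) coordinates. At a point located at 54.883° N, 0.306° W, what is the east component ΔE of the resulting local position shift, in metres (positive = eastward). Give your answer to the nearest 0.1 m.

ΔE = -324.6 m

The local east axis at (φ, λ) is (−sin λ, cos λ, 0), so ΔE = −sin(-0.306°)·(-120.3) + cos(-0.306°)·(-324.0) = -324.64 m.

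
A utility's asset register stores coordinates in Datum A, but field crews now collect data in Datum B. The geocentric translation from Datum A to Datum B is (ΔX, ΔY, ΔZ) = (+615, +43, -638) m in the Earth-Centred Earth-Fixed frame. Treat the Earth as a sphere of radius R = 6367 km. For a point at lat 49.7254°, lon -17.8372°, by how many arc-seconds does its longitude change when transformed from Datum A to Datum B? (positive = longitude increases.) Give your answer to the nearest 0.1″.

sin φ = 0.762955, cos φ = 0.646452, sin λ = -0.306313, cos λ = 0.951931.
East component: ΔE = −sin λ·ΔX + cos λ·ΔY = −(-0.306313)(615) + (0.951931)(43) = 229.32 m.
1° of latitude spans πR/180 = 111125 m; at latitude φ, 1° of longitude spans that × cos φ = 71837.0 m, so Δλ = 229.32 / 71837.0 × 3600 = 11.492″.

Δλ = 11.5″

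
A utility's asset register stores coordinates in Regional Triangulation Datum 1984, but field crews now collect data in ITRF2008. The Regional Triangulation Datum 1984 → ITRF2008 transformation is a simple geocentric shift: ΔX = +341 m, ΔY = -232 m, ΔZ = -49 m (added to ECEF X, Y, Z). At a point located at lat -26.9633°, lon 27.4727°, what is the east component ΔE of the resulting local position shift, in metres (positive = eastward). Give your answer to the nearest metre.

ΔE = -363 m

At φ = -26.9633°, λ = 27.4727°: sin φ = -0.453420, cos φ = 0.891297, sin λ = 0.461326, cos λ = 0.887231.
ΔE = −sin λ·ΔX + cos λ·ΔY = −(0.461326)·(341) + (0.887231)·(-232) = -363.15 m.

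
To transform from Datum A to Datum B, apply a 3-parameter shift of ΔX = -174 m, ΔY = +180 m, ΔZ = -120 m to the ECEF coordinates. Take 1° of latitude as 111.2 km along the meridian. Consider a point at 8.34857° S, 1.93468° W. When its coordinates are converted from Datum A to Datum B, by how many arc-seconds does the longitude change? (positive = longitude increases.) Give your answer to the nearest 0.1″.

Δλ = 5.7″

sin φ = -0.145195, cos φ = 0.989403, sin λ = -0.033760, cos λ = 0.999430.
East component: ΔE = −sin λ·ΔX + cos λ·ΔY = −(-0.033760)(-174) + (0.999430)(180) = 174.02 m.
1° of latitude spans 111200 m; at latitude φ, 1° of longitude spans that × cos φ = 110021.6 m, so Δλ = 174.02 / 110021.6 × 3600 = 5.694″.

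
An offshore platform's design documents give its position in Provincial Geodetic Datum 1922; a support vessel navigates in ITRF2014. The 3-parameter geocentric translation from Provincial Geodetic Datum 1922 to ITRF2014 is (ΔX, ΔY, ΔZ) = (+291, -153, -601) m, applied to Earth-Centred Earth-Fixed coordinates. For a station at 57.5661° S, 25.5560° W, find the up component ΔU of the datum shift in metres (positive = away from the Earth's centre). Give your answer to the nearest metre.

The local up (radial) axis is (cos φ cos λ, cos φ sin λ, sin φ), giving ΔU = 140.802 + 35.399 + 507.250 = 683.45 m.

ΔU = 683 m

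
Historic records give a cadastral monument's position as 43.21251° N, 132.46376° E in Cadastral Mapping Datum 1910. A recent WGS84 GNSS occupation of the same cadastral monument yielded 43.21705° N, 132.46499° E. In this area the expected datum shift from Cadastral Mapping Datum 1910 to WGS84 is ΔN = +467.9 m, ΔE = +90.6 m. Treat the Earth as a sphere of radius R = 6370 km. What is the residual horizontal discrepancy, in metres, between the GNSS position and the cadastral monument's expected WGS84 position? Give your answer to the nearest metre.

Observed coordinate differences: Δφ = +0.00454°, Δλ = +0.00123°.
Converting to metres (1° lat = 111177 m, cos φ = 0.728819): observed ΔN = 504.7 m, observed ΔE = 99.7 m.
Subtracting the expected shift leaves a residual of 504.7 − (467.9) = 36.8 m north and 99.7 − (90.6) = 9.1 m east.
Residual distance = √(36.8² + 9.1²) = 37.9 m.

38 m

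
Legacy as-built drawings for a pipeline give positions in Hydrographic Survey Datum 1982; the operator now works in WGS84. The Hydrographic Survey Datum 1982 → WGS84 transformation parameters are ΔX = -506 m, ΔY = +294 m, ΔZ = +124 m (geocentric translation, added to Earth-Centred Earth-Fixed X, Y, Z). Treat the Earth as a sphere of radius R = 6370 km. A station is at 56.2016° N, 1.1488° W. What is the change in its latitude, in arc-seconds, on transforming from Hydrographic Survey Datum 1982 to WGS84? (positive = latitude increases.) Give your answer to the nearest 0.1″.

Δφ = 16.0″

sin φ = 0.831000, cos φ = 0.556272, sin λ = -0.020049, cos λ = 0.999799.
North component: ΔN = −sin φ cos λ·ΔX − sin φ sin λ·ΔY + cos φ·ΔZ = −(0.831000)(0.999799)(-506) − (0.831000)(-0.020049)(294) + (0.556272)(124) = 494.28 m.
1° of latitude spans πR/180 = 111177 m, so Δφ = 494.28 / 111177 × 3600 = 16.005″.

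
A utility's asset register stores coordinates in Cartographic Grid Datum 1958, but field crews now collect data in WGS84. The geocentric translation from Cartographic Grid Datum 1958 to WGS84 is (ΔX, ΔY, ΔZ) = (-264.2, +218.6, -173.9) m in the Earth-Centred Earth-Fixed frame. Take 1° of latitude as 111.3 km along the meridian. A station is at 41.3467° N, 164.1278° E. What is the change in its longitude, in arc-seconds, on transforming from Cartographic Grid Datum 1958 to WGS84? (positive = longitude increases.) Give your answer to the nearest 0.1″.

Δλ = -5.9″

sin φ = 0.660614, cos φ = 0.750726, sin λ = 0.273493, cos λ = -0.961874.
East component: ΔE = −sin λ·ΔX + cos λ·ΔY = −(0.273493)(-264.2) + (-0.961874)(218.6) = -138.01 m.
1° of latitude spans 111300 m; at latitude φ, 1° of longitude spans that × cos φ = 83555.8 m, so Δλ = -138.01 / 83555.8 × 3600 = -5.946″.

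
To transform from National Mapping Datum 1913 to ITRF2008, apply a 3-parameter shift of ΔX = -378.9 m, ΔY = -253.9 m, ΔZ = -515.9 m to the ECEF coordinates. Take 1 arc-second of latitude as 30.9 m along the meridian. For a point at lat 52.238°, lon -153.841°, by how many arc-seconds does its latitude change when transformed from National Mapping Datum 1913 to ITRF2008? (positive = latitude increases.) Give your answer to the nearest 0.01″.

Δφ = -21.79″

sin φ = 0.790561, cos φ = 0.612383, sin λ = -0.440864, cos λ = -0.897574.
North component: ΔN = −sin φ cos λ·ΔX − sin φ sin λ·ΔY + cos φ·ΔZ = −(0.790561)(-0.897574)(-378.9) − (0.790561)(-0.440864)(-253.9) + (0.612383)(-515.9) = -673.28 m.
1° of latitude spans 3600 × 30.90 = 111240 m, so Δφ = -673.28 / 111240 × 3600 = -21.789″.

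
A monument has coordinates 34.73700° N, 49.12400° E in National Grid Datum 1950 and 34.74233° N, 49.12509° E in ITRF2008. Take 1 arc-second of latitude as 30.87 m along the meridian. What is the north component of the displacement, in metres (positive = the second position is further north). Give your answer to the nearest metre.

ΔN = 592 m

Δφ = 34.74233° − 34.73700° = +0.00533°; Δλ = 49.12509° − 49.12400° = +0.00109°.
1° of latitude = 3600 × 30.87 = 111132 m.
ΔN = Δφ × 111132 = 592.3 m; ΔE = Δλ × 111132 × cos(34.73700°) = +0.00109 × 111132 × 0.821776 = 99.5 m.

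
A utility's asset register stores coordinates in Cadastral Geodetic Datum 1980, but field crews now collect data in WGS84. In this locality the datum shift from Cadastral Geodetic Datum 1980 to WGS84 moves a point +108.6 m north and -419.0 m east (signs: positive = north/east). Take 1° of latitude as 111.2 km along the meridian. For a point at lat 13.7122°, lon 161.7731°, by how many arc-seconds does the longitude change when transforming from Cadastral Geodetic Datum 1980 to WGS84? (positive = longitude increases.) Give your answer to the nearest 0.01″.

At latitude 13.7122°, cos φ = 0.971499.
1° of longitude at this latitude = 111.2 × cos φ = 108.03 km, so Δλ = -419.0 / 108030.7 = -0.0038785° = -13.963″.

Δλ = -13.96″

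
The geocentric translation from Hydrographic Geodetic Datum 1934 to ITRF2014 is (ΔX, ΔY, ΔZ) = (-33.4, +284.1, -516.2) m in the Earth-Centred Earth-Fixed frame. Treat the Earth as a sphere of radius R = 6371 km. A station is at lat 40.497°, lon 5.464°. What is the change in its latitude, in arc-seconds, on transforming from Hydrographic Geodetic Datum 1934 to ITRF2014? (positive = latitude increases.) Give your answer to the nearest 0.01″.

sin φ = 0.649408, cos φ = 0.760440, sin λ = 0.095220, cos λ = 0.995456.
North component: ΔN = −sin φ cos λ·ΔX − sin φ sin λ·ΔY + cos φ·ΔZ = −(0.649408)(0.995456)(-33.4) − (0.649408)(0.095220)(284.1) + (0.760440)(-516.2) = -388.52 m.
1° of latitude spans πR/180 = 111195 m, so Δφ = -388.52 / 111195 × 3600 = -12.578″.

Δφ = -12.58″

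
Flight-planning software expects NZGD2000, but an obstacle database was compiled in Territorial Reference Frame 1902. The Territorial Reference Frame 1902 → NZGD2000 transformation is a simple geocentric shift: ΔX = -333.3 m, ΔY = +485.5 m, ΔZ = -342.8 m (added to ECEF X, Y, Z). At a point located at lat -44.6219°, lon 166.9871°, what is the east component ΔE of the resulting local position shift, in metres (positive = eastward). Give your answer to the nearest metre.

The local east axis at (φ, λ) is (−sin λ, cos λ, 0), so ΔE = −sin(166.9871°)·(-333.3) + cos(166.9871°)·485.5 = -397.98 m.

ΔE = -398 m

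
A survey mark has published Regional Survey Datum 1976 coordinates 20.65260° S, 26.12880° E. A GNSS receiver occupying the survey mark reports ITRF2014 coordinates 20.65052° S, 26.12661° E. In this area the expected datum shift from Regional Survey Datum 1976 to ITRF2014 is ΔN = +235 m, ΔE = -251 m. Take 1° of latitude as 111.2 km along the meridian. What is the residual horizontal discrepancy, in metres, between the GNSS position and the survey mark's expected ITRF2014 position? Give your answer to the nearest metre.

23 m

Observed coordinate differences: Δφ = +0.00208°, Δλ = -0.00219°.
Converting to metres (1° lat = 111200 m, cos φ = 0.935736): observed ΔN = 231.3 m, observed ΔE = -227.9 m.
Subtracting the expected shift leaves a residual of 231.3 − (235) = -3.7 m north and -227.9 − (-251) = 23.1 m east.
Residual distance = √((-3.7)² + 23.1²) = 23.4 m.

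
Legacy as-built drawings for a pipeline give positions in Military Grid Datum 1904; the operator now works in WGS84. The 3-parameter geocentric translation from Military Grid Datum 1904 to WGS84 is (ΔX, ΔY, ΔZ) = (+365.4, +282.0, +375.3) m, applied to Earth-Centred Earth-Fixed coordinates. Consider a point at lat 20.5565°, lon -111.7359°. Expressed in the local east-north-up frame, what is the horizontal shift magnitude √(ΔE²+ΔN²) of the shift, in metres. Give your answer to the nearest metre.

At φ = 20.5565°, λ = -111.7359°: sin φ = 0.351131, cos φ = 0.936326, sin λ = -0.928901, cos λ = -0.370329.
ΔE = −sin λ·ΔX + cos λ·ΔY = −(-0.928901)·(365.4) + (-0.370329)·(282.0) = 234.99 m.
ΔN = −sin φ cos λ·ΔX − sin φ sin λ·ΔY + cos φ·ΔZ = −(0.351131)(-0.370329)(365.4) − (0.351131)(-0.928901)(282.0) + (0.936326)(375.3) = 490.90 m.
Horizontal magnitude = √(ΔE² + ΔN²) = √(234.99² + 490.90²) = 544.24 m.

544 m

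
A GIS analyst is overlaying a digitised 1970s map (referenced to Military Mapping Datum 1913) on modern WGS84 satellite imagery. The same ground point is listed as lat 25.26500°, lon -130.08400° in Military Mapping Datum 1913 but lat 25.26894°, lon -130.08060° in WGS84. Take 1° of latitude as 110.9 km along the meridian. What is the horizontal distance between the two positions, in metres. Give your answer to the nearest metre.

554 m

Δφ = 25.26894° − 25.26500° = +0.00394°; Δλ = -130.08060° − -130.08400° = +0.00340°.
ΔN = Δφ × 110900 = 436.9 m; ΔE = Δλ × 110900 × cos(25.26500°) = +0.00340 × 110900 × 0.904343 = 341.0 m.
Distance = √(ΔE² + ΔN²) = √(341.0² + 436.9²) = 554.3 m.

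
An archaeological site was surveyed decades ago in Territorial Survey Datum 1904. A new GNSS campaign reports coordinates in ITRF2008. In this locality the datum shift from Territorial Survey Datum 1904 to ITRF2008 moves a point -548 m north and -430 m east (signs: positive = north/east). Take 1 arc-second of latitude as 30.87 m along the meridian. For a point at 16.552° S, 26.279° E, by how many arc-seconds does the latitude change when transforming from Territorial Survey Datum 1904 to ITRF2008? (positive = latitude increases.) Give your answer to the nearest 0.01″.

Δφ = -17.75″

1″ of latitude = 30.87 m, so Δφ = -548.0 / 30.87 = -17.752″.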